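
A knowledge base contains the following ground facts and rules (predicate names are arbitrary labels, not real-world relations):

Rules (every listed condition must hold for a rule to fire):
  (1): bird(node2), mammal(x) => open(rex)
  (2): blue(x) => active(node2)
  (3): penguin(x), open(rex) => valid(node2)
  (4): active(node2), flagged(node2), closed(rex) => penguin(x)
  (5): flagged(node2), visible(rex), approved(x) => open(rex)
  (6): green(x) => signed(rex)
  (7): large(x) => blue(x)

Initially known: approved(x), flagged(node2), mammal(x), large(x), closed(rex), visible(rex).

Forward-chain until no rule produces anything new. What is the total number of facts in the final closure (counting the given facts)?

11

Round 1 — (5), (7), derive open(rex), blue(x).
Round 2 — (2), derive active(node2).
Round 3 — (4), derive penguin(x).
Round 4 — (3), derive valid(node2).
Closure: {active(node2), approved(x), blue(x), closed(rex), flagged(node2), large(x), mammal(x), open(rex), penguin(x), valid(node2), visible(rex)} — 11 facts.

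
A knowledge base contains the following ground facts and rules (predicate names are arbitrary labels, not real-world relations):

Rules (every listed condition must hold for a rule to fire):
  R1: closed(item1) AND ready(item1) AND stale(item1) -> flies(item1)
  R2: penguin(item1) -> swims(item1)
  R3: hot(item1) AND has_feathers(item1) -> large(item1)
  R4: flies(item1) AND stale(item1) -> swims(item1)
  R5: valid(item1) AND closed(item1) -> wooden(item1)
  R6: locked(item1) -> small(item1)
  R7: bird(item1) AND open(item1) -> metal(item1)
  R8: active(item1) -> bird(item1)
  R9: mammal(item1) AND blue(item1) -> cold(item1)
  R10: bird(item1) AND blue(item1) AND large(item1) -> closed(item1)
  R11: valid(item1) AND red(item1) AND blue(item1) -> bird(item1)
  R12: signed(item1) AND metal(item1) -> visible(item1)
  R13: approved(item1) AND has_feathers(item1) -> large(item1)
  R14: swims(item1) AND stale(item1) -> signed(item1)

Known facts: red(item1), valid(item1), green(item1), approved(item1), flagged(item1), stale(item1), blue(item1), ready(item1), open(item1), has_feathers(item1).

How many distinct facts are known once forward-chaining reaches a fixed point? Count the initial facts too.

Round 1 — R11, R13, derive bird(item1), large(item1).
Round 2 — R7, R10, derive metal(item1), closed(item1).
Round 3 — R1, R5, derive flies(item1), wooden(item1).
Round 4 — R4, derive swims(item1).
Round 5 — R14, derive signed(item1).
Round 6 — R12, derive visible(item1).
Closure: {approved(item1), bird(item1), blue(item1), closed(item1), flagged(item1), flies(item1), green(item1), has_feathers(item1), large(item1), metal(item1), open(item1), ready(item1), red(item1), signed(item1), stale(item1), swims(item1), valid(item1), visible(item1), wooden(item1)} — 19 facts.

19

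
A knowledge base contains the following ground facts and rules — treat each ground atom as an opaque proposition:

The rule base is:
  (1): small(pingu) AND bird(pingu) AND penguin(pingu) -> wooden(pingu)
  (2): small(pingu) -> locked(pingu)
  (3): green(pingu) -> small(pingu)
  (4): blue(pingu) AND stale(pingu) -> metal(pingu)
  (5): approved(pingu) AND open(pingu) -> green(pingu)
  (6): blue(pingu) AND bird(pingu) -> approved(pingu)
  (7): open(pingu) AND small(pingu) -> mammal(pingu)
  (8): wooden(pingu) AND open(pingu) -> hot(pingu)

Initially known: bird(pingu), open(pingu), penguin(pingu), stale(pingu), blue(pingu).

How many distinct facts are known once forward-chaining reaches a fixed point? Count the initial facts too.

13

Round 1 — (4), (6), derive metal(pingu), approved(pingu).
Round 2 — (5), derive green(pingu).
Round 3 — (3), derive small(pingu).
Round 4 — (1), (2), (7), derive wooden(pingu), locked(pingu), mammal(pingu).
Round 5 — (8), derive hot(pingu).
Closure: {approved(pingu), bird(pingu), blue(pingu), green(pingu), hot(pingu), locked(pingu), mammal(pingu), metal(pingu), open(pingu), penguin(pingu), small(pingu), stale(pingu), wooden(pingu)} — 13 facts.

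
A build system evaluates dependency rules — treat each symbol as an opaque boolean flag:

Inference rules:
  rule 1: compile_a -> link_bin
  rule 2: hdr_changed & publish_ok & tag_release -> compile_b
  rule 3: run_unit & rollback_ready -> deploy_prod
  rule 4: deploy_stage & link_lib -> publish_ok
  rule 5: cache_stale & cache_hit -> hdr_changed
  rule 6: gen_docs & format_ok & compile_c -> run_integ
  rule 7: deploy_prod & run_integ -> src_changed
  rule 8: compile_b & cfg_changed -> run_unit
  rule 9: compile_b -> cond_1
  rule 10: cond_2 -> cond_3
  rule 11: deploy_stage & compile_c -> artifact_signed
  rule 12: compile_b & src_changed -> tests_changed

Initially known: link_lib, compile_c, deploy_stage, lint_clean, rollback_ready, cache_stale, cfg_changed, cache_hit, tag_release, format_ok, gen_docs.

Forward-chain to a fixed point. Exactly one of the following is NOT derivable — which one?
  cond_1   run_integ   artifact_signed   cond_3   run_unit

cond_3

Round 1: rule 4 [deploy_stage & link_lib -> publish_ok]; rule 5 [cache_stale & cache_hit -> hdr_changed]; rule 6 [gen_docs & format_ok & compile_c -> run_integ]; rule 11 [deploy_stage & compile_c -> artifact_signed]. Adds publish_ok, hdr_changed, run_integ, artifact_signed.
Round 2: rule 2 [hdr_changed & publish_ok & tag_release -> compile_b]. Adds compile_b.
Round 3: rule 8 [compile_b & cfg_changed -> run_unit]; rule 9 [compile_b -> cond_1]. Adds run_unit, cond_1.
Round 4: rule 3 [run_unit & rollback_ready -> deploy_prod]. Adds deploy_prod.
Round 5: rule 7 [deploy_prod & run_integ -> src_changed]. Adds src_changed.
Round 6: rule 12 [compile_b & src_changed -> tests_changed]. Adds tests_changed.
Derived: artifact_signed (round 1), cond_1 (round 3), run_unit (round 3), run_integ (round 1). cond_3 never appears in any round.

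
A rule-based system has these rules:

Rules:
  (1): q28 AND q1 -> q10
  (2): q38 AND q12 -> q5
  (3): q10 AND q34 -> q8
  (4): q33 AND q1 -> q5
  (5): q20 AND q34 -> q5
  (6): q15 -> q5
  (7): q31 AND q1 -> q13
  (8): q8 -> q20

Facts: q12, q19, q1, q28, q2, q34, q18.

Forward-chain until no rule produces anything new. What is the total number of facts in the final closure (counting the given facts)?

[1] (1) [q28 AND q1 -> q10]. ⇒ new: q10.
[2] (3) [q10 AND q34 -> q8]. ⇒ new: q8.
[3] (8) [q8 -> q20]. ⇒ new: q20.
[4] (5) [q20 AND q34 -> q5]. ⇒ new: q5.
Closure: {q1, q10, q12, q18, q19, q2, q20, q28, q34, q5, q8} — 11 facts.

11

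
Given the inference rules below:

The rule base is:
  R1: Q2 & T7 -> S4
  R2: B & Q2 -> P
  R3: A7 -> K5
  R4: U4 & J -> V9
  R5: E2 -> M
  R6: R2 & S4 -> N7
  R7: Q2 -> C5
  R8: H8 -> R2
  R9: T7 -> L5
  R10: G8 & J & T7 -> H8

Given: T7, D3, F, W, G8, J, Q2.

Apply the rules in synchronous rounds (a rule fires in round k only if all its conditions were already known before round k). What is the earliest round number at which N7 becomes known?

3

Round 1 fires R1, R7, R9, R10, giving S4, C5, L5, H8.
Round 2 fires R8, giving R2.
Round 3 fires R6, giving N7.
N7 first appears in round 3.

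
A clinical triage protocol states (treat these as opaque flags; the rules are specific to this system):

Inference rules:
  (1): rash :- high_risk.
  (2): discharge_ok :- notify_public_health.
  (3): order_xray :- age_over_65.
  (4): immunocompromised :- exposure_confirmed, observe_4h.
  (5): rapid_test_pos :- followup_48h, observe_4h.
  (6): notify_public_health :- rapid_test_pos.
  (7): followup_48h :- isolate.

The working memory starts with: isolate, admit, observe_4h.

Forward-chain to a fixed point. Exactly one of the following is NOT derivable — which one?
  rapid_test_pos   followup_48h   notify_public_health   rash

Round 1 fires (7), giving followup_48h.
Round 2 fires (5), giving rapid_test_pos.
Round 3 fires (6), giving notify_public_health.
Round 4 fires (2), giving discharge_ok.
Derived: followup_48h (round 1), notify_public_health (round 3), rapid_test_pos (round 2). rash never appears in any round.

rash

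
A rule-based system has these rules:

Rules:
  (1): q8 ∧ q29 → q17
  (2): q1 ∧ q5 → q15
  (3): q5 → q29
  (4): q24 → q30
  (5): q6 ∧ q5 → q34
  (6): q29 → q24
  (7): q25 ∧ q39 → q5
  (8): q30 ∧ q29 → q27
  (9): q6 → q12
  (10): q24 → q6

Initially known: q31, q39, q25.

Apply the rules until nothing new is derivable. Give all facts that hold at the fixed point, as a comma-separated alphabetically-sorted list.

q12, q24, q25, q27, q29, q30, q31, q34, q39, q5, q6

Round 1: (7) [q25 ∧ q39 → q5]. Adds q5.
Round 2: (3) [q5 → q29]. Adds q29.
Round 3: (6) [q29 → q24]. Adds q24.
Round 4: (4) [q24 → q30]; (10) [q24 → q6]. Adds q30, q6.
Round 5: (5) [q6 ∧ q5 → q34]; (8) [q30 ∧ q29 → q27]; (9) [q6 → q12]. Adds q34, q27, q12.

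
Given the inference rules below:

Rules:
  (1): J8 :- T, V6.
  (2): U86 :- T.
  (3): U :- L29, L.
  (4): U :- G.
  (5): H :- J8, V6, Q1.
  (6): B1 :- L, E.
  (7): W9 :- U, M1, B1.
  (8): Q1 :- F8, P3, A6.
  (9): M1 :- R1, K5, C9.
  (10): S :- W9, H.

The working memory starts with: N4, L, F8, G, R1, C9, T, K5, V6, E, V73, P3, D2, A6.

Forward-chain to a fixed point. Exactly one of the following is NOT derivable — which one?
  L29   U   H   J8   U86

[1] (1) [J8 :- T, V6.]; (2) [U86 :- T.]; (4) [U :- G.]; (6) [B1 :- L, E.]; (8) [Q1 :- F8, P3, A6.]; (9) [M1 :- R1, K5, C9.]. ⇒ new: J8, U86, U, B1, Q1, M1.
[2] (5) [H :- J8, V6, Q1.]; (7) [W9 :- U, M1, B1.]. ⇒ new: H, W9.
[3] (10) [S :- W9, H.]. ⇒ new: S.
Derived: U86 (round 1), H (round 2), U (round 1), J8 (round 1). L29 never appears in any round.

L29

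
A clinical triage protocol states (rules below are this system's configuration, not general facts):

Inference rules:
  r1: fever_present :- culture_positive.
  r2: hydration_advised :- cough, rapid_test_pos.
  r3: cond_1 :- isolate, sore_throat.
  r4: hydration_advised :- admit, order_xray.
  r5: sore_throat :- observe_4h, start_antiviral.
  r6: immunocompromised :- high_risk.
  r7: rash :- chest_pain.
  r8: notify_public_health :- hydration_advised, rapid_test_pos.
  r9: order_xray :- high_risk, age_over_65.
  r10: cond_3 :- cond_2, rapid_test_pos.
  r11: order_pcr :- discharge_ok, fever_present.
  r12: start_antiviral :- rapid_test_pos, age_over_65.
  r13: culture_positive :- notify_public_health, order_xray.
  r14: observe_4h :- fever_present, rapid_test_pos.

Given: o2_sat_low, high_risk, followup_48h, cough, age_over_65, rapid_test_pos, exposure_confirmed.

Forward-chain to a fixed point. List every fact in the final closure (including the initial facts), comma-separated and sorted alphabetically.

Round 1 fires r2, r6, r9, r12, giving hydration_advised, immunocompromised, order_xray, start_antiviral.
Round 2 fires r8, giving notify_public_health.
Round 3 fires r13, giving culture_positive.
Round 4 fires r1, giving fever_present.
Round 5 fires r14, giving observe_4h.
Round 6 fires r5, giving sore_throat.

age_over_65, cough, culture_positive, exposure_confirmed, fever_present, followup_48h, high_risk, hydration_advised, immunocompromised, notify_public_health, o2_sat_low, observe_4h, order_xray, rapid_test_pos, sore_throat, start_antiviral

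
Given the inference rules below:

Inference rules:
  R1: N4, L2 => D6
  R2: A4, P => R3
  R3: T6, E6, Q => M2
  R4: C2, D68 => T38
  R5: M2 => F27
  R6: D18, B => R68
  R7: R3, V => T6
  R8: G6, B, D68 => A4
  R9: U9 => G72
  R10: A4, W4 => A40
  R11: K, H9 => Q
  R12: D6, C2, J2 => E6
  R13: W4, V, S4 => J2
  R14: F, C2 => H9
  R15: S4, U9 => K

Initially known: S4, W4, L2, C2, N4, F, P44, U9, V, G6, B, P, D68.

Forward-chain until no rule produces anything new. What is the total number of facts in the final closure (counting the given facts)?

Round 1 — R1, R4, R8, R9, R13, R14, R15, derive D6, T38, A4, G72, J2, H9, K.
Round 2 — R2, R10, R11, R12, derive R3, A40, Q, E6.
Round 3 — R7, derive T6.
Round 4 — R3, derive M2.
Round 5 — R5, derive F27.
Closure: {A4, A40, B, C2, D6, D68, E6, F, F27, G6, G72, H9, J2, K, L2, M2, N4, P, P44, Q, R3, S4, T38, T6, U9, V, W4} — 27 facts.

27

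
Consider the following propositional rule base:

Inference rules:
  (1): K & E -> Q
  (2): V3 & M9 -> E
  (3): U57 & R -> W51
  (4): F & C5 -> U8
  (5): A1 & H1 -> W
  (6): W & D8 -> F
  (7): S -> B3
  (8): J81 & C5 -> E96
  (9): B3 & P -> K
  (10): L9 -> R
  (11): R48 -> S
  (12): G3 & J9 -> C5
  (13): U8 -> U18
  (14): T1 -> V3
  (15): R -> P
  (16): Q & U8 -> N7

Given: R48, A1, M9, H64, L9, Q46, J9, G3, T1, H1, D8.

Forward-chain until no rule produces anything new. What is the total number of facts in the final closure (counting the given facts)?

25

Round 1: (5) [A1 & H1 -> W]; (10) [L9 -> R]; (11) [R48 -> S]; (12) [G3 & J9 -> C5]; (14) [T1 -> V3]. New: W, R, S, C5, V3.
Round 2: (2) [V3 & M9 -> E]; (6) [W & D8 -> F]; (7) [S -> B3]; (15) [R -> P]. New: E, F, B3, P.
Round 3: (4) [F & C5 -> U8]; (9) [B3 & P -> K]. New: U8, K.
Round 4: (1) [K & E -> Q]; (13) [U8 -> U18]. New: Q, U18.
Round 5: (16) [Q & U8 -> N7]. New: N7.
Closure: {A1, B3, C5, D8, E, F, G3, H1, H64, J9, K, L9, M9, N7, P, Q, Q46, R, R48, S, T1, U18, U8, V3, W} — 25 facts.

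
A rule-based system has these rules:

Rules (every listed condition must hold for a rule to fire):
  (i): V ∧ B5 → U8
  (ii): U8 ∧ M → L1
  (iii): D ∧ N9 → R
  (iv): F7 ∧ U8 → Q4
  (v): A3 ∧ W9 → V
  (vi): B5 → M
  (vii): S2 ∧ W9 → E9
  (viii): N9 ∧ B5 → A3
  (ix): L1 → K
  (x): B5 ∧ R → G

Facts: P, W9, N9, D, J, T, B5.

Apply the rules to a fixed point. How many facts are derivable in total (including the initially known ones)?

Round 1 — (iii), (vi), (viii), derive R, M, A3.
Round 2 — (v), (x), derive V, G.
Round 3 — (i), derive U8.
Round 4 — (ii), derive L1.
Round 5 — (ix), derive K.
Closure: {A3, B5, D, G, J, K, L1, M, N9, P, R, T, U8, V, W9} — 15 facts.

15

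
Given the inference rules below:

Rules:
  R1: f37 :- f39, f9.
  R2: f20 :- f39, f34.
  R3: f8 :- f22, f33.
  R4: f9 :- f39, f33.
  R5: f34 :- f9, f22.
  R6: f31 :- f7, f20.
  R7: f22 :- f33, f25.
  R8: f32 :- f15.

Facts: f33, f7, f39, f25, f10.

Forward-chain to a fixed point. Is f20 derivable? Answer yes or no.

Round 1: R4 [f9 :- f39, f33.]; R7 [f22 :- f33, f25.]. New: f9, f22.
Round 2: R1 [f37 :- f39, f9.]; R3 [f8 :- f22, f33.]; R5 [f34 :- f9, f22.]. New: f37, f8, f34.
Round 3: R2 [f20 :- f39, f34.]. New: f20.
Round 4: R6 [f31 :- f7, f20.]. New: f31.
f20 appears in round 3, so it is derivable.

yes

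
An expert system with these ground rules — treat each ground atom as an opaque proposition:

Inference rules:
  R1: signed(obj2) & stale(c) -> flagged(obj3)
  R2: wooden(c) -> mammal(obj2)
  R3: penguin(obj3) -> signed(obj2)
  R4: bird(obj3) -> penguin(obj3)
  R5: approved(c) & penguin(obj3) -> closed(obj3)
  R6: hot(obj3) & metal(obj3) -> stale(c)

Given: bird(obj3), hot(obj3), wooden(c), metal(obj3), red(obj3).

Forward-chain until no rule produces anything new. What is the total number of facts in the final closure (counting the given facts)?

10

Round 1: R2 [wooden(c) -> mammal(obj2)]; R4 [bird(obj3) -> penguin(obj3)]; R6 [hot(obj3) & metal(obj3) -> stale(c)]. New: mammal(obj2), penguin(obj3), stale(c).
Round 2: R3 [penguin(obj3) -> signed(obj2)]. New: signed(obj2).
Round 3: R1 [signed(obj2) & stale(c) -> flagged(obj3)]. New: flagged(obj3).
Closure: {bird(obj3), flagged(obj3), hot(obj3), mammal(obj2), metal(obj3), penguin(obj3), red(obj3), signed(obj2), stale(c), wooden(c)} — 10 facts.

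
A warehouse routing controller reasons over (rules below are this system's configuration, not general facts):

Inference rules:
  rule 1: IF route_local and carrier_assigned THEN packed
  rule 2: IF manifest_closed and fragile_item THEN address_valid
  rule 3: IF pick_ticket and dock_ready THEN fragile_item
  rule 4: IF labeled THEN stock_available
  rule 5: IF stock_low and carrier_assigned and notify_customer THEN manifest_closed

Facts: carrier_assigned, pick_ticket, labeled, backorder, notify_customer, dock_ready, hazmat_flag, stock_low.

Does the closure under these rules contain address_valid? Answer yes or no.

Round 1 fires rule 3, rule 4, rule 5, giving fragile_item, stock_available, manifest_closed.
Round 2 fires rule 2, giving address_valid.
address_valid appears in round 2, so it is derivable.

yes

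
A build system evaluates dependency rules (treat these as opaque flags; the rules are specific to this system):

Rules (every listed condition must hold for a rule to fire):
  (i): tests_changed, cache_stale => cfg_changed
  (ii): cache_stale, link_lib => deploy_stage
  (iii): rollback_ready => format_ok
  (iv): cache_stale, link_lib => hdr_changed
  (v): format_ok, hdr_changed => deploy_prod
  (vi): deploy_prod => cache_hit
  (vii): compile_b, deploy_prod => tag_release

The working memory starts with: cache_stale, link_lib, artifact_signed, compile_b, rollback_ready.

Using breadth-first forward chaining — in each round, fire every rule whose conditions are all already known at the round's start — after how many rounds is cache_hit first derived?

3

Round 1 fires (ii), (iii), (iv), giving deploy_stage, format_ok, hdr_changed.
Round 2 fires (v), giving deploy_prod.
Round 3 fires (vi), (vii), giving cache_hit, tag_release.
cache_hit first appears in round 3.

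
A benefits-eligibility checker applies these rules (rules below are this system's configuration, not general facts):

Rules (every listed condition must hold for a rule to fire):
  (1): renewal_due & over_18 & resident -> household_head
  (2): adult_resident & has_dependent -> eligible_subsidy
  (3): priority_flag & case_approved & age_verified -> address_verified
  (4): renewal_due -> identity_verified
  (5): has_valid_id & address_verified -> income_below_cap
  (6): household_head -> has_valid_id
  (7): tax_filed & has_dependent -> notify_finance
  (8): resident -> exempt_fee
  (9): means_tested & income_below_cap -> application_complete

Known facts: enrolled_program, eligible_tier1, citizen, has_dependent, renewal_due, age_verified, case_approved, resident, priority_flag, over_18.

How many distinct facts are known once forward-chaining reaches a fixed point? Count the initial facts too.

16

[1] (1) [renewal_due & over_18 & resident -> household_head]; (3) [priority_flag & case_approved & age_verified -> address_verified]; (4) [renewal_due -> identity_verified]; (8) [resident -> exempt_fee]. ⇒ new: household_head, address_verified, identity_verified, exempt_fee.
[2] (6) [household_head -> has_valid_id]. ⇒ new: has_valid_id.
[3] (5) [has_valid_id & address_verified -> income_below_cap]. ⇒ new: income_below_cap.
Closure: {address_verified, age_verified, case_approved, citizen, eligible_tier1, enrolled_program, exempt_fee, has_dependent, has_valid_id, household_head, identity_verified, income_below_cap, over_18, priority_flag, renewal_due, resident} — 16 facts.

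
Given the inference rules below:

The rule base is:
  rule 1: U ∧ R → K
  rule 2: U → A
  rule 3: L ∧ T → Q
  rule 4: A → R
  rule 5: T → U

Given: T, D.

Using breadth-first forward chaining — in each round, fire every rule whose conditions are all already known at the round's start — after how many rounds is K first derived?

Round 1: rule 5 [T → U]. Adds U.
Round 2: rule 2 [U → A]. Adds A.
Round 3: rule 4 [A → R]. Adds R.
Round 4: rule 1 [U ∧ R → K]. Adds K.
K first appears in round 4.

4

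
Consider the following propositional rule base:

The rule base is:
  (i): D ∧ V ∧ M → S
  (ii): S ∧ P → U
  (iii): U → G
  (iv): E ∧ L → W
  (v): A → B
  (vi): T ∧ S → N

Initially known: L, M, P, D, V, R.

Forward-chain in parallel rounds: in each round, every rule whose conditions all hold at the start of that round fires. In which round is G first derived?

3

Round 1: (i) [D ∧ V ∧ M → S]. Adds S.
Round 2: (ii) [S ∧ P → U]. Adds U.
Round 3: (iii) [U → G]. Adds G.
G first appears in round 3.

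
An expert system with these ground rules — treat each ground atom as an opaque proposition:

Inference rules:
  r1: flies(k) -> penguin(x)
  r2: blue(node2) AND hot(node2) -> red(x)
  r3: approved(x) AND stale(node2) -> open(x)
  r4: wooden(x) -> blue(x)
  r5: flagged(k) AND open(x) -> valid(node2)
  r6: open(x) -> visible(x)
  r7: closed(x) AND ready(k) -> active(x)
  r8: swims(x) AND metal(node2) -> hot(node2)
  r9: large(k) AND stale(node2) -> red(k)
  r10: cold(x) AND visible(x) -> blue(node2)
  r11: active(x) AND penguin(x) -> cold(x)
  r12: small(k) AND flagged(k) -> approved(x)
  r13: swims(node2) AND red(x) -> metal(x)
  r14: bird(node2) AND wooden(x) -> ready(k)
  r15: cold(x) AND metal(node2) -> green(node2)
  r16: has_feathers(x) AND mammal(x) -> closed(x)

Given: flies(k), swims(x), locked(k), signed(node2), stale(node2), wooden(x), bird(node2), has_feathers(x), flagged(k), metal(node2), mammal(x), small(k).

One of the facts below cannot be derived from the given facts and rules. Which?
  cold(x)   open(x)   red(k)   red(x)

red(k)

Round 1 fires r1, r4, r8, r12, r14, r16, giving penguin(x), blue(x), hot(node2), approved(x), ready(k), closed(x).
Round 2 fires r3, r7, giving open(x), active(x).
Round 3 fires r5, r6, r11, giving valid(node2), visible(x), cold(x).
Round 4 fires r10, r15, giving blue(node2), green(node2).
Round 5 fires r2, giving red(x).
Derived: open(x) (round 2), red(x) (round 5), cold(x) (round 3). red(k) never appears in any round.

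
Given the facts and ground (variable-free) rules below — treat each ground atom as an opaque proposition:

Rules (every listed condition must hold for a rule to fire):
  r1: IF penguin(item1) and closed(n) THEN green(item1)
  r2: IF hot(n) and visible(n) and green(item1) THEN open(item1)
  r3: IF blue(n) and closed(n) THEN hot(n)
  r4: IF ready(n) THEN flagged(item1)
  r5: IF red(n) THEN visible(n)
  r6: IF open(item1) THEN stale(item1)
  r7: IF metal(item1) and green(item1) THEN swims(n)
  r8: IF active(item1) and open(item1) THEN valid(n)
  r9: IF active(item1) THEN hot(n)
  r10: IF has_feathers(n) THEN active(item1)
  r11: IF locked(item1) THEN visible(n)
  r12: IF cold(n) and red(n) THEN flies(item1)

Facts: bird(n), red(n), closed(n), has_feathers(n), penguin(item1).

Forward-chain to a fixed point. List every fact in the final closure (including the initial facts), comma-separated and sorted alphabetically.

Round 1 fires r1, r5, r10, giving green(item1), visible(n), active(item1).
Round 2 fires r9, giving hot(n).
Round 3 fires r2, giving open(item1).
Round 4 fires r6, r8, giving stale(item1), valid(n).

active(item1), bird(n), closed(n), green(item1), has_feathers(n), hot(n), open(item1), penguin(item1), red(n), stale(item1), valid(n), visible(n)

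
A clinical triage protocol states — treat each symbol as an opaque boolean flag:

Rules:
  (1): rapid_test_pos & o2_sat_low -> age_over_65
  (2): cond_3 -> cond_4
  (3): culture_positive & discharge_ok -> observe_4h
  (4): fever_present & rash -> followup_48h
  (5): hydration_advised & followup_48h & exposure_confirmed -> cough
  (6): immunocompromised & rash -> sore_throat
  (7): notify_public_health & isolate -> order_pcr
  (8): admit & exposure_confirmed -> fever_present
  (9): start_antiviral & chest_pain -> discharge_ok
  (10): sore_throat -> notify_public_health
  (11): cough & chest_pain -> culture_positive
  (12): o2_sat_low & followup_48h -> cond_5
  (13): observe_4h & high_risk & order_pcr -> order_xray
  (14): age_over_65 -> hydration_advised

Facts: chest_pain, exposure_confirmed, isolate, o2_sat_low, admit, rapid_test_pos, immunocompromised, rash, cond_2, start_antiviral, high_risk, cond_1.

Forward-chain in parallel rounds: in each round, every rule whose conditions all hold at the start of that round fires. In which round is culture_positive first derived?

Round 1 fires (1), (6), (8), (9), giving age_over_65, sore_throat, fever_present, discharge_ok.
Round 2 fires (4), (10), (14), giving followup_48h, notify_public_health, hydration_advised.
Round 3 fires (5), (7), (12), giving cough, order_pcr, cond_5.
Round 4 fires (11), giving culture_positive.
culture_positive first appears in round 4.

4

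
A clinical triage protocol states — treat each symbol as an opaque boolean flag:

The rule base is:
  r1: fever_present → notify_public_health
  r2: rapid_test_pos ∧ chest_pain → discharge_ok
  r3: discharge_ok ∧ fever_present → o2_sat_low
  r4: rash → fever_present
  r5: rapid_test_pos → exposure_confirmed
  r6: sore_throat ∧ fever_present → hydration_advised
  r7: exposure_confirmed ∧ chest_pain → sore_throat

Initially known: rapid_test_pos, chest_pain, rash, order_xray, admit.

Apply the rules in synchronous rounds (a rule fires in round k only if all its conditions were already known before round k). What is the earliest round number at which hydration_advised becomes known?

Round 1 fires r2, r4, r5, giving discharge_ok, fever_present, exposure_confirmed.
Round 2 fires r1, r3, r7, giving notify_public_health, o2_sat_low, sore_throat.
Round 3 fires r6, giving hydration_advised.
hydration_advised first appears in round 3.

3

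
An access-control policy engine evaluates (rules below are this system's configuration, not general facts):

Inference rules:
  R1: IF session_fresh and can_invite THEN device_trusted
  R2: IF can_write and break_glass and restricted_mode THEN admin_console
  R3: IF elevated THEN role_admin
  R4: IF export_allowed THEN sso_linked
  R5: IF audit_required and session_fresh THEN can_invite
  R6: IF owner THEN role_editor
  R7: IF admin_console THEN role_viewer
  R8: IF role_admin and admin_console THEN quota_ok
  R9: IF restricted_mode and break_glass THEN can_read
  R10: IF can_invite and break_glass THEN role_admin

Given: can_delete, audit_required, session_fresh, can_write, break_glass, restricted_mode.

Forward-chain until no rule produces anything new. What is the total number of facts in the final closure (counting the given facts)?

[1] R2 [IF can_write and break_glass and restricted_mode THEN admin_console]; R5 [IF audit_required and session_fresh THEN can_invite]; R9 [IF restricted_mode and break_glass THEN can_read]. ⇒ new: admin_console, can_invite, can_read.
[2] R1 [IF session_fresh and can_invite THEN device_trusted]; R7 [IF admin_console THEN role_viewer]; R10 [IF can_invite and break_glass THEN role_admin]. ⇒ new: device_trusted, role_viewer, role_admin.
[3] R8 [IF role_admin and admin_console THEN quota_ok]. ⇒ new: quota_ok.
Closure: {admin_console, audit_required, break_glass, can_delete, can_invite, can_read, can_write, device_trusted, quota_ok, restricted_mode, role_admin, role_viewer, session_fresh} — 13 facts.

13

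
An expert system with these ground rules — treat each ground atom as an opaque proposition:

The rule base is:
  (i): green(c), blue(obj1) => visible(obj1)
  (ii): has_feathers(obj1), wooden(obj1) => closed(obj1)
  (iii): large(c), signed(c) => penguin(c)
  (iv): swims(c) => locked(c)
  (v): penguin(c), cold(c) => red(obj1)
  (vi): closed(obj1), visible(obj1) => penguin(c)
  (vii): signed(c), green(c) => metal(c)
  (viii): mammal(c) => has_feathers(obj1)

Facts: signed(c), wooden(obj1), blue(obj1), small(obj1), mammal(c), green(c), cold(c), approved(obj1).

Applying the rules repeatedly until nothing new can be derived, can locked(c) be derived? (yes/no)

Round 1: (i) [green(c), blue(obj1) => visible(obj1)]; (vii) [signed(c), green(c) => metal(c)]; (viii) [mammal(c) => has_feathers(obj1)]. Adds visible(obj1), metal(c), has_feathers(obj1).
Round 2: (ii) [has_feathers(obj1), wooden(obj1) => closed(obj1)]. Adds closed(obj1).
Round 3: (vi) [closed(obj1), visible(obj1) => penguin(c)]. Adds penguin(c).
Round 4: (v) [penguin(c), cold(c) => red(obj1)]. Adds red(obj1).
Fixed point reached. locked(c) is concluded only by (iv); (iv) needs swims(c) (never derived).

no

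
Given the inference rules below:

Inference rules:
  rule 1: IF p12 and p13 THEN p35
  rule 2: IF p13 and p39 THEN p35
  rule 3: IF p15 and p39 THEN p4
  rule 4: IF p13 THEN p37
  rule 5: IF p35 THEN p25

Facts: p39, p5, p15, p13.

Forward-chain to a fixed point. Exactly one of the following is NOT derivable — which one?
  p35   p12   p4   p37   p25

p12

Round 1 — rule 2, rule 3, rule 4, derive p35, p4, p37.
Round 2 — rule 5, derive p25.
Derived: p25 (round 2), p37 (round 1), p4 (round 1), p35 (round 1). p12 never appears in any round.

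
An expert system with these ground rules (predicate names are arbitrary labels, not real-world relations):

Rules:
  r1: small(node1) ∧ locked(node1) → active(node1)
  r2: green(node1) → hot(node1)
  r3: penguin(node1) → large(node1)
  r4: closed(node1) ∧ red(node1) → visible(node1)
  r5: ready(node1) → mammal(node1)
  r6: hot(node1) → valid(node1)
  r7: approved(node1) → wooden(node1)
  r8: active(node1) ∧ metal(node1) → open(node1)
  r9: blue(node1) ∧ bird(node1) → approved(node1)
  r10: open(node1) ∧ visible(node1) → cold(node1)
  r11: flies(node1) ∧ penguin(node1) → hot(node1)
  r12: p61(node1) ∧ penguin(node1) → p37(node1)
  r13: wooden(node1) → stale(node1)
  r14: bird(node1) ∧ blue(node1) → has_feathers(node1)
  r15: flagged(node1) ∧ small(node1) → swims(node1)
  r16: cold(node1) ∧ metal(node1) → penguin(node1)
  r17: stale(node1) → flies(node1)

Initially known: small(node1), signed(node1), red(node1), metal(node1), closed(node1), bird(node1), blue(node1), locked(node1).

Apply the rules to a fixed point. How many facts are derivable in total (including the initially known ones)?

Round 1: r1 [small(node1) ∧ locked(node1) → active(node1)]; r4 [closed(node1) ∧ red(node1) → visible(node1)]; r9 [blue(node1) ∧ bird(node1) → approved(node1)]; r14 [bird(node1) ∧ blue(node1) → has_feathers(node1)]. Adds active(node1), visible(node1), approved(node1), has_feathers(node1).
Round 2: r7 [approved(node1) → wooden(node1)]; r8 [active(node1) ∧ metal(node1) → open(node1)]. Adds wooden(node1), open(node1).
Round 3: r10 [open(node1) ∧ visible(node1) → cold(node1)]; r13 [wooden(node1) → stale(node1)]. Adds cold(node1), stale(node1).
Round 4: r16 [cold(node1) ∧ metal(node1) → penguin(node1)]; r17 [stale(node1) → flies(node1)]. Adds penguin(node1), flies(node1).
Round 5: r3 [penguin(node1) → large(node1)]; r11 [flies(node1) ∧ penguin(node1) → hot(node1)]. Adds large(node1), hot(node1).
Round 6: r6 [hot(node1) → valid(node1)]. Adds valid(node1).
Closure: {active(node1), approved(node1), bird(node1), blue(node1), closed(node1), cold(node1), flies(node1), has_feathers(node1), hot(node1), large(node1), locked(node1), metal(node1), open(node1), penguin(node1), red(node1), signed(node1), small(node1), stale(node1), valid(node1), visible(node1), wooden(node1)} — 21 facts.

21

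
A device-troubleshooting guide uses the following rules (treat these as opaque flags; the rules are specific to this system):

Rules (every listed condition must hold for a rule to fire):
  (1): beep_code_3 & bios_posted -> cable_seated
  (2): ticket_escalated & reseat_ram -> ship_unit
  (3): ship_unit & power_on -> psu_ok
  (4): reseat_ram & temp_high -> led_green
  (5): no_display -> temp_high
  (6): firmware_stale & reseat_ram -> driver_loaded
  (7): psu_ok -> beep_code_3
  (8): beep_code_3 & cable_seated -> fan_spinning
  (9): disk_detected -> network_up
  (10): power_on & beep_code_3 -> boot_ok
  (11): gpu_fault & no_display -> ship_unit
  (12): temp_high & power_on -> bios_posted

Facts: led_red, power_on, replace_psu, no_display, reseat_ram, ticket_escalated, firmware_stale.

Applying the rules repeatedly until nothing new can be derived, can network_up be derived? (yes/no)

Round 1: (2) [ticket_escalated & reseat_ram -> ship_unit]; (5) [no_display -> temp_high]; (6) [firmware_stale & reseat_ram -> driver_loaded]. New: ship_unit, temp_high, driver_loaded.
Round 2: (3) [ship_unit & power_on -> psu_ok]; (4) [reseat_ram & temp_high -> led_green]; (12) [temp_high & power_on -> bios_posted]. New: psu_ok, led_green, bios_posted.
Round 3: (7) [psu_ok -> beep_code_3]. New: beep_code_3.
Round 4: (1) [beep_code_3 & bios_posted -> cable_seated]; (10) [power_on & beep_code_3 -> boot_ok]. New: cable_seated, boot_ok.
Round 5: (8) [beep_code_3 & cable_seated -> fan_spinning]. New: fan_spinning.
Fixed point reached. network_up is concluded only by (9); (9) needs disk_detected (never derived).

no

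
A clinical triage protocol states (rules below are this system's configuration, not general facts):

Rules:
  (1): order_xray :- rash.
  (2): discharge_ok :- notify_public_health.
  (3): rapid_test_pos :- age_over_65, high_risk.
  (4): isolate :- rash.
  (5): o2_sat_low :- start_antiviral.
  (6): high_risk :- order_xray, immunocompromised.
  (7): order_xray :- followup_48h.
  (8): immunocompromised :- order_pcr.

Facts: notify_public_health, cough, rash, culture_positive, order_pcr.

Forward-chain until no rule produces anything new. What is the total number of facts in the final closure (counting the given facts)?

10

Round 1 — (1), (2), (4), (8), derive order_xray, discharge_ok, isolate, immunocompromised.
Round 2 — (6), derive high_risk.
Closure: {cough, culture_positive, discharge_ok, high_risk, immunocompromised, isolate, notify_public_health, order_pcr, order_xray, rash} — 10 facts.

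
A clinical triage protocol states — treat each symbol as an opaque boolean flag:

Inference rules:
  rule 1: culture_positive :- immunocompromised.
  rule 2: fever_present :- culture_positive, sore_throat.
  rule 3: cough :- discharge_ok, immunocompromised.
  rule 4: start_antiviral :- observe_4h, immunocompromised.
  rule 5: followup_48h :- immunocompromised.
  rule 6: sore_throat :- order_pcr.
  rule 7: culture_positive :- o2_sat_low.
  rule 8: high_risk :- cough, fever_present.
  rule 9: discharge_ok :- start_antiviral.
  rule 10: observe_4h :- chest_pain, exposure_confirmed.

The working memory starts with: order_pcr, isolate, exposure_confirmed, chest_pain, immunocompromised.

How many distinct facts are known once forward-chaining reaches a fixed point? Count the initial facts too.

[1] rule 1 [culture_positive :- immunocompromised.]; rule 5 [followup_48h :- immunocompromised.]; rule 6 [sore_throat :- order_pcr.]; rule 10 [observe_4h :- chest_pain, exposure_confirmed.]. ⇒ new: culture_positive, followup_48h, sore_throat, observe_4h.
[2] rule 2 [fever_present :- culture_positive, sore_throat.]; rule 4 [start_antiviral :- observe_4h, immunocompromised.]. ⇒ new: fever_present, start_antiviral.
[3] rule 9 [discharge_ok :- start_antiviral.]. ⇒ new: discharge_ok.
[4] rule 3 [cough :- discharge_ok, immunocompromised.]. ⇒ new: cough.
[5] rule 8 [high_risk :- cough, fever_present.]. ⇒ new: high_risk.
Closure: {chest_pain, cough, culture_positive, discharge_ok, exposure_confirmed, fever_present, followup_48h, high_risk, immunocompromised, isolate, observe_4h, order_pcr, sore_throat, start_antiviral} — 14 facts.

14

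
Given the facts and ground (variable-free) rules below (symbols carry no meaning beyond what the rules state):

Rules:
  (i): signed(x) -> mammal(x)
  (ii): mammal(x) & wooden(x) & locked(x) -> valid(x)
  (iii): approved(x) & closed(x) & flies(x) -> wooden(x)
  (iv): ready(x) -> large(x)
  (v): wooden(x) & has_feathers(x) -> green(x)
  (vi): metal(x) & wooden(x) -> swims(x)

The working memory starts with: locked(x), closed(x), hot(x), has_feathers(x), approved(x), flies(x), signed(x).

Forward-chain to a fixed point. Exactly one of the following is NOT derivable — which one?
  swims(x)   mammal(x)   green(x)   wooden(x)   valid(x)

Round 1 — (i), (iii), derive mammal(x), wooden(x).
Round 2 — (ii), (v), derive valid(x), green(x).
Derived: mammal(x) (round 1), wooden(x) (round 1), valid(x) (round 2), green(x) (round 2). swims(x) never appears in any round.

swims(x)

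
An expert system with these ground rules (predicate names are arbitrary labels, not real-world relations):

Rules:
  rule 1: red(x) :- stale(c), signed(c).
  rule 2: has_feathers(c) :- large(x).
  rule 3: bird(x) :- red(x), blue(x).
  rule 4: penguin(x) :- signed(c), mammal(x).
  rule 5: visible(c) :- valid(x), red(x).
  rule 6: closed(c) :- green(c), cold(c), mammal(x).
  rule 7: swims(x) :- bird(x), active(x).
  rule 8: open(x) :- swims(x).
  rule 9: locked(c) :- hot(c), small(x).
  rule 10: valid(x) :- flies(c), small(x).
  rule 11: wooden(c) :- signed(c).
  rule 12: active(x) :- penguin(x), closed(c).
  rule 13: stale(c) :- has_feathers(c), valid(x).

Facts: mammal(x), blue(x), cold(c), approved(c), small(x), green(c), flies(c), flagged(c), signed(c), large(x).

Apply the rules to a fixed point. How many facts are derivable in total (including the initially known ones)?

22

Round 1: rule 2 [has_feathers(c) :- large(x).]; rule 4 [penguin(x) :- signed(c), mammal(x).]; rule 6 [closed(c) :- green(c), cold(c), mammal(x).]; rule 10 [valid(x) :- flies(c), small(x).]; rule 11 [wooden(c) :- signed(c).]. New: has_feathers(c), penguin(x), closed(c), valid(x), wooden(c).
Round 2: rule 12 [active(x) :- penguin(x), closed(c).]; rule 13 [stale(c) :- has_feathers(c), valid(x).]. New: active(x), stale(c).
Round 3: rule 1 [red(x) :- stale(c), signed(c).]. New: red(x).
Round 4: rule 3 [bird(x) :- red(x), blue(x).]; rule 5 [visible(c) :- valid(x), red(x).]. New: bird(x), visible(c).
Round 5: rule 7 [swims(x) :- bird(x), active(x).]. New: swims(x).
Round 6: rule 8 [open(x) :- swims(x).]. New: open(x).
Closure: {active(x), approved(c), bird(x), blue(x), closed(c), cold(c), flagged(c), flies(c), green(c), has_feathers(c), large(x), mammal(x), open(x), penguin(x), red(x), signed(c), small(x), stale(c), swims(x), valid(x), visible(c), wooden(c)} — 22 facts.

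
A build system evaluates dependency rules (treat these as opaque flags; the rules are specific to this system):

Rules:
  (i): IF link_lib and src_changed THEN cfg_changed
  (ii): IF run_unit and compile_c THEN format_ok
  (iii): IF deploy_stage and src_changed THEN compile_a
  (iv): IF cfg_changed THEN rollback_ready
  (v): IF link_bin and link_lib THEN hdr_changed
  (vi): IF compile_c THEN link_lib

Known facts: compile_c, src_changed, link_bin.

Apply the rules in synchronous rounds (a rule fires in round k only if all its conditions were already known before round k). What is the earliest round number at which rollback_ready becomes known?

Round 1: (vi) [IF compile_c THEN link_lib]. New: link_lib.
Round 2: (i) [IF link_lib and src_changed THEN cfg_changed]; (v) [IF link_bin and link_lib THEN hdr_changed]. New: cfg_changed, hdr_changed.
Round 3: (iv) [IF cfg_changed THEN rollback_ready]. New: rollback_ready.
rollback_ready first appears in round 3.

3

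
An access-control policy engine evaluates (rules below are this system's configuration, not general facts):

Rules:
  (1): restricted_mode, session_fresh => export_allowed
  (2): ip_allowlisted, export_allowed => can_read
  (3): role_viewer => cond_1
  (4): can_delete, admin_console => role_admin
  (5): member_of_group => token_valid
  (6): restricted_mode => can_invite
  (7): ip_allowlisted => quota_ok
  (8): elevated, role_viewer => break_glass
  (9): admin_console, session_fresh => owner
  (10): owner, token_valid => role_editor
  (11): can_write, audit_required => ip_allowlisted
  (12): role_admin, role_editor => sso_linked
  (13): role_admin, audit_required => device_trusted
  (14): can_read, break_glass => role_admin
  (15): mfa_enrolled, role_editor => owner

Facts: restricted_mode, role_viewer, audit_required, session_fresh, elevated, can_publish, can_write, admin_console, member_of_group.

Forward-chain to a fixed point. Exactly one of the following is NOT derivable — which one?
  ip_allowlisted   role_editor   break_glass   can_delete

can_delete

Round 1 fires (1), (3), (5), (6), (8), (9), (11), giving export_allowed, cond_1, token_valid, can_invite, break_glass, owner, ip_allowlisted.
Round 2 fires (2), (7), (10), giving can_read, quota_ok, role_editor.
Round 3 fires (14), giving role_admin.
Round 4 fires (12), (13), giving sso_linked, device_trusted.
Derived: role_editor (round 2), ip_allowlisted (round 1), break_glass (round 1). can_delete never appears in any round.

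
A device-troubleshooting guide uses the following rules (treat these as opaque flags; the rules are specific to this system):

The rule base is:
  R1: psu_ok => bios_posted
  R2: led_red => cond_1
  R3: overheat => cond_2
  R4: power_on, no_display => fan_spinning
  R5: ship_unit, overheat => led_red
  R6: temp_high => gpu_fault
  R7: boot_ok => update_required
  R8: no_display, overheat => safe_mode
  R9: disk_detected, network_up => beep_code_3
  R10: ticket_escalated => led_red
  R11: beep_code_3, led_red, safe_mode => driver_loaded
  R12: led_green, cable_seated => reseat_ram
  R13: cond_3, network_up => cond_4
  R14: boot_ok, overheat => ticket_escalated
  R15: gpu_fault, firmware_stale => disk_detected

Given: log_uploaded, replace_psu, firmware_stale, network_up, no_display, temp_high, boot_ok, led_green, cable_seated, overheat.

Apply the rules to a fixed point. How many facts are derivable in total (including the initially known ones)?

21

Round 1: R3 [overheat => cond_2]; R6 [temp_high => gpu_fault]; R7 [boot_ok => update_required]; R8 [no_display, overheat => safe_mode]; R12 [led_green, cable_seated => reseat_ram]; R14 [boot_ok, overheat => ticket_escalated]. New: cond_2, gpu_fault, update_required, safe_mode, reseat_ram, ticket_escalated.
Round 2: R10 [ticket_escalated => led_red]; R15 [gpu_fault, firmware_stale => disk_detected]. New: led_red, disk_detected.
Round 3: R2 [led_red => cond_1]; R9 [disk_detected, network_up => beep_code_3]. New: cond_1, beep_code_3.
Round 4: R11 [beep_code_3, led_red, safe_mode => driver_loaded]. New: driver_loaded.
Closure: {beep_code_3, boot_ok, cable_seated, cond_1, cond_2, disk_detected, driver_loaded, firmware_stale, gpu_fault, led_green, led_red, log_uploaded, network_up, no_display, overheat, replace_psu, reseat_ram, safe_mode, temp_high, ticket_escalated, update_required} — 21 facts.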